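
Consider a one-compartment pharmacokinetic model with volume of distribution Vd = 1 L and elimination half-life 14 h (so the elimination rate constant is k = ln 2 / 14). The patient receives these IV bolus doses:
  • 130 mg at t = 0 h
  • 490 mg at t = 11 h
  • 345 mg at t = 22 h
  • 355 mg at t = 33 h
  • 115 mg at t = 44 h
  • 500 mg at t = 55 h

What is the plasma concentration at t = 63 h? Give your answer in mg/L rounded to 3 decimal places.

k = ln 2 / 14 = 0.04951 per h
Dose 1 (130 mg at t=0 h): 130·exp(−0.04951·63) = 5.745 mg/L
Dose 2 (490 mg at t=11 h): 490·exp(−0.04951·52) = 37.332 mg/L
Dose 3 (345 mg at t=22 h): 345·exp(−0.04951·41) = 45.314 mg/L
Dose 4 (355 mg at t=33 h): 355·exp(−0.04951·30) = 80.383 mg/L
Dose 5 (115 mg at t=44 h): 115·exp(−0.04951·19) = 44.891 mg/L
Dose 6 (500 mg at t=55 h): 500·exp(−0.04951·8) = 336.475 mg/L
C(63) = 5.745 + 37.332 + 45.314 + 80.383 + 44.891 + 336.475 = 550.140 mg/L

550.140 mg/L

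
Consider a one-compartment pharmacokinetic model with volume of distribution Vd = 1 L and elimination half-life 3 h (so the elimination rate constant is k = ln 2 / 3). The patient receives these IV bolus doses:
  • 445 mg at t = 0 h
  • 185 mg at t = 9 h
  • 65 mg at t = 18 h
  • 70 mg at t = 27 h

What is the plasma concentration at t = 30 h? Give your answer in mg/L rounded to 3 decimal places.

k = ln 2 / 3 = 0.23105 per h
Dose 1 (445 mg at t=0 h): 445·exp(−0.23105·30) = 0.435 mg/L
Dose 2 (185 mg at t=9 h): 185·exp(−0.23105·21) = 1.445 mg/L
Dose 3 (65 mg at t=18 h): 65·exp(−0.23105·12) = 4.062 mg/L
Dose 4 (70 mg at t=27 h): 70·exp(−0.23105·3) = 35.000 mg/L
C(30) = 0.435 + 1.445 + 4.062 + 35.000 = 40.942 mg/L

40.942 mg/L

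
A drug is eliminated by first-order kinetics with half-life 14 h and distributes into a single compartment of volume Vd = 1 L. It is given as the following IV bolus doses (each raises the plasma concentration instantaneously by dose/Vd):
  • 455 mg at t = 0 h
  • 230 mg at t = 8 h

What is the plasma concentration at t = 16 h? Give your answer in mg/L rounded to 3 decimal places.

360.831 mg/L

k = ln 2 / 14 = 0.04951 per h
Dose 1 (455 mg at t=0 h): 455·exp(−0.04951·16) = 206.052 mg/L
Dose 2 (230 mg at t=8 h): 230·exp(−0.04951·8) = 154.779 mg/L
C(16) = 206.052 + 154.779 = 360.831 mg/L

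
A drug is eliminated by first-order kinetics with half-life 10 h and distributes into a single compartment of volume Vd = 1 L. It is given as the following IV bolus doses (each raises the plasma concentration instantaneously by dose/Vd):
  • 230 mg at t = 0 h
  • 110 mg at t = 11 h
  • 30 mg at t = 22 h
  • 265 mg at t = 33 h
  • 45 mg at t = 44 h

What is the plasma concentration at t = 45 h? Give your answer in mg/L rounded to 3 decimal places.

k = ln 2 / 10 = 0.06931 per h
Dose 1 (230 mg at t=0 h): 230·exp(−0.06931·45) = 10.165 mg/L
Dose 2 (110 mg at t=11 h): 110·exp(−0.06931·34) = 10.421 mg/L
Dose 3 (30 mg at t=22 h): 30·exp(−0.06931·23) = 6.092 mg/L
Dose 4 (265 mg at t=33 h): 265·exp(−0.06931·12) = 115.348 mg/L
Dose 5 (45 mg at t=44 h): 45·exp(−0.06931·1) = 41.986 mg/L
C(45) = 10.165 + 10.421 + 6.092 + 115.348 + 41.986 = 184.012 mg/L

184.012 mg/L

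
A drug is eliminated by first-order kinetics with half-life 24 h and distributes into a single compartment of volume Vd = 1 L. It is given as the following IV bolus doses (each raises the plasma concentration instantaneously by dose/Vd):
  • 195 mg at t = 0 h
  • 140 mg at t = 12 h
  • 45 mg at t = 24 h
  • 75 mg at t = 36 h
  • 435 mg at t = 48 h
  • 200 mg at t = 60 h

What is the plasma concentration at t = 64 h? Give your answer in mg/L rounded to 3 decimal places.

561.687 mg/L

k = ln 2 / 24 = 0.02888 per h
Dose 1 (195 mg at t=0 h): 195·exp(−0.02888·64) = 30.711 mg/L
Dose 2 (140 mg at t=12 h): 140·exp(−0.02888·52) = 31.181 mg/L
Dose 3 (45 mg at t=24 h): 45·exp(−0.02888·40) = 14.174 mg/L
Dose 4 (75 mg at t=36 h): 75·exp(−0.02888·28) = 33.409 mg/L
Dose 5 (435 mg at t=48 h): 435·exp(−0.02888·16) = 274.033 mg/L
Dose 6 (200 mg at t=60 h): 200·exp(−0.02888·4) = 178.180 mg/L
C(64) = 30.711 + 31.181 + 14.174 + 33.409 + 274.033 + 178.180 = 561.687 mg/L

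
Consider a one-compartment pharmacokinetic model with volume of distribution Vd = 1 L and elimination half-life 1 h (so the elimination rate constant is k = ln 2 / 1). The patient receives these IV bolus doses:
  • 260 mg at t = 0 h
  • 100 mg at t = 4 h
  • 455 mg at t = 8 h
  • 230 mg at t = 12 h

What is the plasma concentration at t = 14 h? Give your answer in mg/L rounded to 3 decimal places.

k = ln 2 / 1 = 0.69315 per h
Dose 1 (260 mg at t=0 h): 260·exp(−0.69315·14) = 0.016 mg/L
Dose 2 (100 mg at t=4 h): 100·exp(−0.69315·10) = 0.098 mg/L
Dose 3 (455 mg at t=8 h): 455·exp(−0.69315·6) = 7.109 mg/L
Dose 4 (230 mg at t=12 h): 230·exp(−0.69315·2) = 57.500 mg/L
C(14) = 0.016 + 0.098 + 7.109 + 57.500 = 64.723 mg/L

64.723 mg/L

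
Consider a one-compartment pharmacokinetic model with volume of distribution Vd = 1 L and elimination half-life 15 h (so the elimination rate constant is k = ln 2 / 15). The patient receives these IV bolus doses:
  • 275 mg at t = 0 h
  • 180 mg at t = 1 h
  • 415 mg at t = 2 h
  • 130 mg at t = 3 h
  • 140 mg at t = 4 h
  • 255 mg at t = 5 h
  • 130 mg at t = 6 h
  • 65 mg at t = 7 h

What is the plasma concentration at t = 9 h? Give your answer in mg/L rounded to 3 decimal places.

k = ln 2 / 15 = 0.04621 per h
Dose 1 (275 mg at t=0 h): 275·exp(−0.04621·9) = 181.432 mg/L
Dose 2 (180 mg at t=1 h): 180·exp(−0.04621·8) = 124.372 mg/L
Dose 3 (415 mg at t=2 h): 415·exp(−0.04621·7) = 300.308 mg/L
Dose 4 (130 mg at t=3 h): 130·exp(−0.04621·6) = 98.522 mg/L
Dose 5 (140 mg at t=4 h): 140·exp(−0.04621·5) = 111.118 mg/L
Dose 6 (255 mg at t=5 h): 255·exp(−0.04621·4) = 211.966 mg/L
Dose 7 (130 mg at t=6 h): 130·exp(−0.04621·3) = 113.172 mg/L
Dose 8 (65 mg at t=7 h): 65·exp(−0.04621·2) = 59.262 mg/L
C(9) = 181.432 + 124.372 + 300.308 + 98.522 + 111.118 + 211.966 + 113.172 + 59.262 = 1200.152 mg/L

1200.152 mg/L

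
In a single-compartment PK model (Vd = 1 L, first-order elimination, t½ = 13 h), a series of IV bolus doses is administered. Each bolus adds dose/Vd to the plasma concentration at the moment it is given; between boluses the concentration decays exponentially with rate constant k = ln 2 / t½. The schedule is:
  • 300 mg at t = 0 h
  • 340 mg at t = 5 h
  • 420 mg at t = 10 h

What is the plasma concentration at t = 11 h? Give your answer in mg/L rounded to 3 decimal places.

811.984 mg/L

k = ln 2 / 13 = 0.05332 per h
Dose 1 (300 mg at t=0 h): 300·exp(−0.05332·11) = 166.880 mg/L
Dose 2 (340 mg at t=5 h): 340·exp(−0.05332·6) = 246.912 mg/L
Dose 3 (420 mg at t=10 h): 420·exp(−0.05332·1) = 398.193 mg/L
C(11) = 166.880 + 246.912 + 398.193 = 811.984 mg/L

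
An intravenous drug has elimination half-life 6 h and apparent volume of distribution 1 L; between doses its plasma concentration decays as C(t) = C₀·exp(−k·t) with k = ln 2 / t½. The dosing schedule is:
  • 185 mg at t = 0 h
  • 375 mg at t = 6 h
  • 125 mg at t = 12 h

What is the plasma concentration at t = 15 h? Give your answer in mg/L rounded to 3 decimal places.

k = ln 2 / 6 = 0.11552 per h
Dose 1 (185 mg at t=0 h): 185·exp(−0.11552·15) = 32.704 mg/L
Dose 2 (375 mg at t=6 h): 375·exp(−0.11552·9) = 132.583 mg/L
Dose 3 (125 mg at t=12 h): 125·exp(−0.11552·3) = 88.388 mg/L
C(15) = 32.704 + 132.583 + 88.388 = 253.675 mg/L

253.675 mg/L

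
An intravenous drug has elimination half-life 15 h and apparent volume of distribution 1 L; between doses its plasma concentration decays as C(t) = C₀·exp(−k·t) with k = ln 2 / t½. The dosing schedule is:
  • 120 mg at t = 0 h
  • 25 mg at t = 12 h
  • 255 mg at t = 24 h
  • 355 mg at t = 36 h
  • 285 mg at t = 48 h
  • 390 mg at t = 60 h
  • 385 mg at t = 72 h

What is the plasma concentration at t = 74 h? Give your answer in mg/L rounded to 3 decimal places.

732.925 mg/L

k = ln 2 / 15 = 0.04621 per h
Dose 1 (120 mg at t=0 h): 120·exp(−0.04621·74) = 3.927 mg/L
Dose 2 (25 mg at t=12 h): 25·exp(−0.04621·62) = 1.425 mg/L
Dose 3 (255 mg at t=24 h): 255·exp(−0.04621·50) = 25.299 mg/L
Dose 4 (355 mg at t=36 h): 355·exp(−0.04621·38) = 61.322 mg/L
Dose 5 (285 mg at t=48 h): 285·exp(−0.04621·26) = 85.716 mg/L
Dose 6 (390 mg at t=60 h): 390·exp(−0.04621·14) = 204.222 mg/L
Dose 7 (385 mg at t=72 h): 385·exp(−0.04621·2) = 351.013 mg/L
C(74) = 3.927 + 1.425 + 25.299 + 61.322 + 85.716 + 204.222 + 351.013 = 732.925 mg/L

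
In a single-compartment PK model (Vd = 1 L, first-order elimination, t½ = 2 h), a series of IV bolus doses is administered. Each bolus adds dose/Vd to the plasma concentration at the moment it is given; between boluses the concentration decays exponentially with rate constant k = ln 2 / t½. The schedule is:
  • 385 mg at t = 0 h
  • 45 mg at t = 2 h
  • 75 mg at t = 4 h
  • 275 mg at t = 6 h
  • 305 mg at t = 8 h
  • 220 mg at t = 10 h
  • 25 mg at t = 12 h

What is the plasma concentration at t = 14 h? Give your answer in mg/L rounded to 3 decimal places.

128.867 mg/L

k = ln 2 / 2 = 0.34657 per h
Dose 1 (385 mg at t=0 h): 385·exp(−0.34657·14) = 3.008 mg/L
Dose 2 (45 mg at t=2 h): 45·exp(−0.34657·12) = 0.703 mg/L
Dose 3 (75 mg at t=4 h): 75·exp(−0.34657·10) = 2.344 mg/L
Dose 4 (275 mg at t=6 h): 275·exp(−0.34657·8) = 17.188 mg/L
Dose 5 (305 mg at t=8 h): 305·exp(−0.34657·6) = 38.125 mg/L
Dose 6 (220 mg at t=10 h): 220·exp(−0.34657·4) = 55.000 mg/L
Dose 7 (25 mg at t=12 h): 25·exp(−0.34657·2) = 12.500 mg/L
C(14) = 3.008 + 0.703 + 2.344 + 17.188 + 38.125 + 55.000 + 12.500 = 128.867 mg/L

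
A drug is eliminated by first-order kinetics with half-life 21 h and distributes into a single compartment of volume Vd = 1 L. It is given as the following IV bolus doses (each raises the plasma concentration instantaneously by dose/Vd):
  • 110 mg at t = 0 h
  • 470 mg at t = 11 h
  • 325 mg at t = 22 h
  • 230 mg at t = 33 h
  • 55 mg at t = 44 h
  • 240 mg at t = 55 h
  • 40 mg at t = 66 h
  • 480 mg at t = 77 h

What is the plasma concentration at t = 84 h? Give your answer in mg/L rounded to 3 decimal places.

k = ln 2 / 21 = 0.03301 per h
Dose 1 (110 mg at t=0 h): 110·exp(−0.03301·84) = 6.875 mg/L
Dose 2 (470 mg at t=11 h): 470·exp(−0.03301·73) = 42.234 mg/L
Dose 3 (325 mg at t=22 h): 325·exp(−0.03301·62) = 41.988 mg/L
Dose 4 (230 mg at t=33 h): 230·exp(−0.03301·51) = 42.722 mg/L
Dose 5 (55 mg at t=44 h): 55·exp(−0.03301·40) = 14.688 mg/L
Dose 6 (240 mg at t=55 h): 240·exp(−0.03301·29) = 92.152 mg/L
Dose 7 (40 mg at t=66 h): 40·exp(−0.03301·18) = 22.082 mg/L
Dose 8 (480 mg at t=77 h): 480·exp(−0.03301·7) = 380.976 mg/L
C(84) = 6.875 + 42.234 + 41.988 + 42.722 + 14.688 + 92.152 + 22.082 + 380.976 = 643.717 mg/L

643.717 mg/L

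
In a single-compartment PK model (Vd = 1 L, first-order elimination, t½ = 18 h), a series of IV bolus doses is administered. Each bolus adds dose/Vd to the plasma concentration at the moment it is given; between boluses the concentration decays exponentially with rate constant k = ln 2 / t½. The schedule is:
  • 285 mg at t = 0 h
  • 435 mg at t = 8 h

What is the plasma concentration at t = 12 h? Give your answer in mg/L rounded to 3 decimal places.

552.440 mg/L

k = ln 2 / 18 = 0.03851 per h
Dose 1 (285 mg at t=0 h): 285·exp(−0.03851·12) = 179.539 mg/L
Dose 2 (435 mg at t=8 h): 435·exp(−0.03851·4) = 372.901 mg/L
C(12) = 179.539 + 372.901 = 552.440 mg/L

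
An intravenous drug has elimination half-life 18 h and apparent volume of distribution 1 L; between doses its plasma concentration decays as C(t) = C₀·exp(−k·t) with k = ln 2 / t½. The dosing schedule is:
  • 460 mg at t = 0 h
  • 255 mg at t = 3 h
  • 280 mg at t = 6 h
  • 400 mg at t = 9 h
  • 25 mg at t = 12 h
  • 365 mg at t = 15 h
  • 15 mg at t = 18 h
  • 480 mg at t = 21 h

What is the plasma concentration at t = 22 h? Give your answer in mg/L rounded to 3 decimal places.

1484.016 mg/L

k = ln 2 / 18 = 0.03851 per h
Dose 1 (460 mg at t=0 h): 460·exp(−0.03851·22) = 197.166 mg/L
Dose 2 (255 mg at t=3 h): 255·exp(−0.03851·19) = 122.684 mg/L
Dose 3 (280 mg at t=6 h): 280·exp(−0.03851·16) = 151.208 mg/L
Dose 4 (400 mg at t=9 h): 400·exp(−0.03851·13) = 242.465 mg/L
Dose 5 (25 mg at t=12 h): 25·exp(−0.03851·10) = 17.010 mg/L
Dose 6 (365 mg at t=15 h): 365·exp(−0.03851·7) = 278.757 mg/L
Dose 7 (15 mg at t=18 h): 15·exp(−0.03851·4) = 12.859 mg/L
Dose 8 (480 mg at t=21 h): 480·exp(−0.03851·1) = 461.867 mg/L
C(22) = 197.166 + 122.684 + 151.208 + 242.465 + 17.010 + 278.757 + 12.859 + 461.867 = 1484.016 mg/L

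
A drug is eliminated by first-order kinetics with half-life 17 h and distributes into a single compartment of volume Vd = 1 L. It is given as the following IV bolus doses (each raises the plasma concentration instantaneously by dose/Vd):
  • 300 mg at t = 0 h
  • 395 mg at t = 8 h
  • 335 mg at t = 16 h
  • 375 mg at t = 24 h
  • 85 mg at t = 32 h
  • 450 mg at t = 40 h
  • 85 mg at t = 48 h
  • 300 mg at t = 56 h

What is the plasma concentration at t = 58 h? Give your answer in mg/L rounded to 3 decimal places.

k = ln 2 / 17 = 0.04077 per h
Dose 1 (300 mg at t=0 h): 300·exp(−0.04077·58) = 28.189 mg/L
Dose 2 (395 mg at t=8 h): 395·exp(−0.04077·50) = 51.430 mg/L
Dose 3 (335 mg at t=16 h): 335·exp(−0.04077·42) = 60.440 mg/L
Dose 4 (375 mg at t=24 h): 375·exp(−0.04077·34) = 93.750 mg/L
Dose 5 (85 mg at t=32 h): 85·exp(−0.04077·26) = 29.446 mg/L
Dose 6 (450 mg at t=40 h): 450·exp(−0.04077·18) = 216.011 mg/L
Dose 7 (85 mg at t=48 h): 85·exp(−0.04077·10) = 56.538 mg/L
Dose 8 (300 mg at t=56 h): 300·exp(−0.04077·2) = 276.507 mg/L
C(58) = 28.189 + 51.430 + 60.440 + 93.750 + 29.446 + 216.011 + 56.538 + 276.507 = 812.310 mg/L

812.310 mg/L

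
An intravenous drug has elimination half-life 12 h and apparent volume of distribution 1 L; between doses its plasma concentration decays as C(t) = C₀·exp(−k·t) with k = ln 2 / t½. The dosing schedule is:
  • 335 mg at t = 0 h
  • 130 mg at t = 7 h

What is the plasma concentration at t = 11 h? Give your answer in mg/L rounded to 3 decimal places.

280.641 mg/L

k = ln 2 / 12 = 0.05776 per h
Dose 1 (335 mg at t=0 h): 335·exp(−0.05776·11) = 177.460 mg/L
Dose 2 (130 mg at t=7 h): 130·exp(−0.05776·4) = 103.181 mg/L
C(11) = 177.460 + 103.181 = 280.641 mg/L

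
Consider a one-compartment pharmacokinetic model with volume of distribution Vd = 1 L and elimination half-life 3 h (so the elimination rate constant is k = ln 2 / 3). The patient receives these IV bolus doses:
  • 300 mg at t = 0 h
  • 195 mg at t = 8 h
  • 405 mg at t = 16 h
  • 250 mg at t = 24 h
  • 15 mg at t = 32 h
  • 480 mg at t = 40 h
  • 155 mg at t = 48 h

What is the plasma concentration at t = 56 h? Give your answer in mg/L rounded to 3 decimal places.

k = ln 2 / 3 = 0.23105 per h
Dose 1 (300 mg at t=0 h): 300·exp(−0.23105·56) = 0.001 mg/L
Dose 2 (195 mg at t=8 h): 195·exp(−0.23105·48) = 0.003 mg/L
Dose 3 (405 mg at t=16 h): 405·exp(−0.23105·40) = 0.039 mg/L
Dose 4 (250 mg at t=24 h): 250·exp(−0.23105·32) = 0.154 mg/L
Dose 5 (15 mg at t=32 h): 15·exp(−0.23105·24) = 0.059 mg/L
Dose 6 (480 mg at t=40 h): 480·exp(−0.23105·16) = 11.906 mg/L
Dose 7 (155 mg at t=48 h): 155·exp(−0.23105·8) = 24.411 mg/L
C(56) = 0.001 + 0.003 + 0.039 + 0.154 + 0.059 + 11.906 + 24.411 = 36.572 mg/L

36.572 mg/L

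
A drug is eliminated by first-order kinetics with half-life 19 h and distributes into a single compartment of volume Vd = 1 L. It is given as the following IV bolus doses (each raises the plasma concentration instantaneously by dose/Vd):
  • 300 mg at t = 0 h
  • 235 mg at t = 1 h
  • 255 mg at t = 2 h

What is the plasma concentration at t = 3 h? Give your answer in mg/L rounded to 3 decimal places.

k = ln 2 / 19 = 0.03648 per h
Dose 1 (300 mg at t=0 h): 300·exp(−0.03648·3) = 268.900 mg/L
Dose 2 (235 mg at t=1 h): 235·exp(−0.03648·2) = 218.464 mg/L
Dose 3 (255 mg at t=2 h): 255·exp(−0.03648·1) = 245.865 mg/L
C(3) = 268.900 + 218.464 + 245.865 = 733.229 mg/L

733.229 mg/L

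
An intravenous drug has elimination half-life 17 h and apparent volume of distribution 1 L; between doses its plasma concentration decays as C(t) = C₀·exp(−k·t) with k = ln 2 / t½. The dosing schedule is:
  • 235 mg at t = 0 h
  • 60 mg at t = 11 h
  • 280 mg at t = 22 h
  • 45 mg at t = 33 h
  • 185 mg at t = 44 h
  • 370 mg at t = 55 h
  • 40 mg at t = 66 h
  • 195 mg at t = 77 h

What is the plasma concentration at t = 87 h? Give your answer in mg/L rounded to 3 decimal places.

k = ln 2 / 17 = 0.04077 per h
Dose 1 (235 mg at t=0 h): 235·exp(−0.04077·87) = 6.769 mg/L
Dose 2 (60 mg at t=11 h): 60·exp(−0.04077·76) = 2.706 mg/L
Dose 3 (280 mg at t=22 h): 280·exp(−0.04077·65) = 19.777 mg/L
Dose 4 (45 mg at t=33 h): 45·exp(−0.04077·54) = 4.977 mg/L
Dose 5 (185 mg at t=44 h): 185·exp(−0.04077·43) = 32.044 mg/L
Dose 6 (370 mg at t=55 h): 370·exp(−0.04077·32) = 100.359 mg/L
Dose 7 (40 mg at t=66 h): 40·exp(−0.04077·21) = 16.990 mg/L
Dose 8 (195 mg at t=77 h): 195·exp(−0.04077·10) = 129.705 mg/L
C(87) = 6.769 + 2.706 + 19.777 + 4.977 + 32.044 + 100.359 + 16.990 + 129.705 = 313.328 mg/L

313.328 mg/L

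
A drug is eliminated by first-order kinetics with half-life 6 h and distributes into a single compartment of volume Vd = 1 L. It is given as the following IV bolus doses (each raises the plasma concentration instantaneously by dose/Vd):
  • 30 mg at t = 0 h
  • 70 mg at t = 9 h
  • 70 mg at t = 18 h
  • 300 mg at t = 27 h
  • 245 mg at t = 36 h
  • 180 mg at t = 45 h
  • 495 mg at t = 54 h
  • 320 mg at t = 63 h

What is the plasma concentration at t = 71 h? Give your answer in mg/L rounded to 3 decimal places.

211.747 mg/L

k = ln 2 / 6 = 0.11552 per h
Dose 1 (30 mg at t=0 h): 30·exp(−0.11552·71) = 0.008 mg/L
Dose 2 (70 mg at t=9 h): 70·exp(−0.11552·62) = 0.054 mg/L
Dose 3 (70 mg at t=18 h): 70·exp(−0.11552·53) = 0.153 mg/L
Dose 4 (300 mg at t=27 h): 300·exp(−0.11552·44) = 1.860 mg/L
Dose 5 (245 mg at t=36 h): 245·exp(−0.11552·35) = 4.297 mg/L
Dose 6 (180 mg at t=45 h): 180·exp(−0.11552·26) = 8.929 mg/L
Dose 7 (495 mg at t=54 h): 495·exp(−0.11552·17) = 69.452 mg/L
Dose 8 (320 mg at t=63 h): 320·exp(−0.11552·8) = 126.992 mg/L
C(71) = 0.008 + 0.054 + 0.153 + 1.860 + 4.297 + 8.929 + 69.452 + 126.992 = 211.747 mg/L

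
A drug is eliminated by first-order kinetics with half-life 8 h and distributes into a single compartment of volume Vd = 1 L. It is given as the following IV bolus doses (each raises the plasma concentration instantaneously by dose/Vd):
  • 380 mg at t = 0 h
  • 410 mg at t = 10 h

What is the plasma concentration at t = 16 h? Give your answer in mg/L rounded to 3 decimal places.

338.787 mg/L

k = ln 2 / 8 = 0.08664 per h
Dose 1 (380 mg at t=0 h): 380·exp(−0.08664·16) = 95.000 mg/L
Dose 2 (410 mg at t=10 h): 410·exp(−0.08664·6) = 243.787 mg/L
C(16) = 95.000 + 243.787 = 338.787 mg/L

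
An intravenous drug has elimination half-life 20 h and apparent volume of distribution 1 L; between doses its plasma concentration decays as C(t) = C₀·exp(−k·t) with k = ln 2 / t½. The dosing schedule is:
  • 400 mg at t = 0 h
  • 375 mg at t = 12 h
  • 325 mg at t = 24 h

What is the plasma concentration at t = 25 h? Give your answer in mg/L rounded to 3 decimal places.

k = ln 2 / 20 = 0.03466 per h
Dose 1 (400 mg at t=0 h): 400·exp(−0.03466·25) = 168.179 mg/L
Dose 2 (375 mg at t=12 h): 375·exp(−0.03466·13) = 238.980 mg/L
Dose 3 (325 mg at t=24 h): 325·exp(−0.03466·1) = 313.929 mg/L
C(25) = 168.179 + 238.980 + 313.929 = 721.089 mg/L

721.089 mg/L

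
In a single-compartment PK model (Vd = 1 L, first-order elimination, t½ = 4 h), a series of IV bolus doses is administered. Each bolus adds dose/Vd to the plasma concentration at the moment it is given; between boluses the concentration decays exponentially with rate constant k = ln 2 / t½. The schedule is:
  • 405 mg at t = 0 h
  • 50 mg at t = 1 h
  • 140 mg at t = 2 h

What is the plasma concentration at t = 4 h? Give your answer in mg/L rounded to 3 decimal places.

k = ln 2 / 4 = 0.17329 per h
Dose 1 (405 mg at t=0 h): 405·exp(−0.17329·4) = 202.500 mg/L
Dose 2 (50 mg at t=1 h): 50·exp(−0.17329·3) = 29.730 mg/L
Dose 3 (140 mg at t=2 h): 140·exp(−0.17329·2) = 98.995 mg/L
C(4) = 202.500 + 29.730 + 98.995 = 331.225 mg/L

331.225 mg/L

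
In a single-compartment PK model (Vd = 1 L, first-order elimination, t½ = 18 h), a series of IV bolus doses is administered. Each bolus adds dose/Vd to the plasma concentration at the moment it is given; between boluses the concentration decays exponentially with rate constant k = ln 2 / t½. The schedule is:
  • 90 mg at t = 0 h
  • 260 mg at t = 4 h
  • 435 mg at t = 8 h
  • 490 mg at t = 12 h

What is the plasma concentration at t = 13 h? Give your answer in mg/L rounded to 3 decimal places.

1068.706 mg/L

k = ln 2 / 18 = 0.03851 per h
Dose 1 (90 mg at t=0 h): 90·exp(−0.03851·13) = 54.555 mg/L
Dose 2 (260 mg at t=4 h): 260·exp(−0.03851·9) = 183.848 mg/L
Dose 3 (435 mg at t=8 h): 435·exp(−0.03851·5) = 358.814 mg/L
Dose 4 (490 mg at t=12 h): 490·exp(−0.03851·1) = 471.490 mg/L
C(13) = 54.555 + 183.848 + 358.814 + 471.490 = 1068.706 mg/L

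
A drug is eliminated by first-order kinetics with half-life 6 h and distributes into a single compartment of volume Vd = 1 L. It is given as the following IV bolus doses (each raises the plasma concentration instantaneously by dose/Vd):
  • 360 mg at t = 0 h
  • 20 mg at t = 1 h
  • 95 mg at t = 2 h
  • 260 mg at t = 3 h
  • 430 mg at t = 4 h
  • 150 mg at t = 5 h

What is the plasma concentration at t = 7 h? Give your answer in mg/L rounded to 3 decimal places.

810.579 mg/L

k = ln 2 / 6 = 0.11552 per h
Dose 1 (360 mg at t=0 h): 360·exp(−0.11552·7) = 160.362 mg/L
Dose 2 (20 mg at t=1 h): 20·exp(−0.11552·6) = 10.000 mg/L
Dose 3 (95 mg at t=2 h): 95·exp(−0.11552·5) = 53.317 mg/L
Dose 4 (260 mg at t=3 h): 260·exp(−0.11552·4) = 163.790 mg/L
Dose 5 (430 mg at t=4 h): 430·exp(−0.11552·3) = 304.056 mg/L
Dose 6 (150 mg at t=5 h): 150·exp(−0.11552·2) = 119.055 mg/L
C(7) = 160.362 + 10.000 + 53.317 + 163.790 + 304.056 + 119.055 = 810.579 mg/L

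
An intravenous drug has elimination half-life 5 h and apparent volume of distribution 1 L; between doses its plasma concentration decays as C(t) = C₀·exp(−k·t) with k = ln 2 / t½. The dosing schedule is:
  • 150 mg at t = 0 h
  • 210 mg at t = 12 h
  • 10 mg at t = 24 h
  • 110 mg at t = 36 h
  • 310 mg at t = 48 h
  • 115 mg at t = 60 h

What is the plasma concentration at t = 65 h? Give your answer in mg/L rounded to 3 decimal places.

89.029 mg/L

k = ln 2 / 5 = 0.13863 per h
Dose 1 (150 mg at t=0 h): 150·exp(−0.13863·65) = 0.018 mg/L
Dose 2 (210 mg at t=12 h): 210·exp(−0.13863·53) = 0.135 mg/L
Dose 3 (10 mg at t=24 h): 10·exp(−0.13863·41) = 0.034 mg/L
Dose 4 (110 mg at t=36 h): 110·exp(−0.13863·29) = 1.974 mg/L
Dose 5 (310 mg at t=48 h): 310·exp(−0.13863·17) = 29.367 mg/L
Dose 6 (115 mg at t=60 h): 115·exp(−0.13863·5) = 57.500 mg/L
C(65) = 0.018 + 0.135 + 0.034 + 1.974 + 29.367 + 57.500 = 89.029 mg/L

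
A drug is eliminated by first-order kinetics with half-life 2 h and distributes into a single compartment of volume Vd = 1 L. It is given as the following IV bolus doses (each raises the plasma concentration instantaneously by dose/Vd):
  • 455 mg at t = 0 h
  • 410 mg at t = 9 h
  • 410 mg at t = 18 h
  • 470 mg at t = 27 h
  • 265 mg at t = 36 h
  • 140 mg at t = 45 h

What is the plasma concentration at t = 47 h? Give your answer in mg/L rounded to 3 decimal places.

76.333 mg/L

k = ln 2 / 2 = 0.34657 per h
Dose 1 (455 mg at t=0 h): 455·exp(−0.34657·47) = 0.000 mg/L
Dose 2 (410 mg at t=9 h): 410·exp(−0.34657·38) = 0.001 mg/L
Dose 3 (410 mg at t=18 h): 410·exp(−0.34657·29) = 0.018 mg/L
Dose 4 (470 mg at t=27 h): 470·exp(−0.34657·20) = 0.459 mg/L
Dose 5 (265 mg at t=36 h): 265·exp(−0.34657·11) = 5.856 mg/L
Dose 6 (140 mg at t=45 h): 140·exp(−0.34657·2) = 70.000 mg/L
C(47) = 0.000 + 0.001 + 0.018 + 0.459 + 5.856 + 70.000 = 76.333 mg/L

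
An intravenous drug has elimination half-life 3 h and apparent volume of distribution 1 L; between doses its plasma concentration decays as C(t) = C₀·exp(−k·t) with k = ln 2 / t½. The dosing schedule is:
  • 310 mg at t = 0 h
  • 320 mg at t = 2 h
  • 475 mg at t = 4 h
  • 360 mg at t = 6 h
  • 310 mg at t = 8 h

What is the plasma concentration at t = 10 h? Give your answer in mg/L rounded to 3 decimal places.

538.057 mg/L

k = ln 2 / 3 = 0.23105 per h
Dose 1 (310 mg at t=0 h): 310·exp(−0.23105·10) = 30.756 mg/L
Dose 2 (320 mg at t=2 h): 320·exp(−0.23105·8) = 50.397 mg/L
Dose 3 (475 mg at t=4 h): 475·exp(−0.23105·6) = 118.750 mg/L
Dose 4 (360 mg at t=6 h): 360·exp(−0.23105·4) = 142.866 mg/L
Dose 5 (310 mg at t=8 h): 310·exp(−0.23105·2) = 195.288 mg/L
C(10) = 30.756 + 50.397 + 118.750 + 142.866 + 195.288 = 538.057 mg/L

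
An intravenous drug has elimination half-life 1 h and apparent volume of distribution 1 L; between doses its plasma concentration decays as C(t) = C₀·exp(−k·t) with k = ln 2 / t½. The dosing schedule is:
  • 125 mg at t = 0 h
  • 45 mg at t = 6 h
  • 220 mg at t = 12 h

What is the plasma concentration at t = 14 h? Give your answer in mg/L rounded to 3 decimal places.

k = ln 2 / 1 = 0.69315 per h
Dose 1 (125 mg at t=0 h): 125·exp(−0.69315·14) = 0.008 mg/L
Dose 2 (45 mg at t=6 h): 45·exp(−0.69315·8) = 0.176 mg/L
Dose 3 (220 mg at t=12 h): 220·exp(−0.69315·2) = 55.000 mg/L
C(14) = 0.008 + 0.176 + 55.000 = 55.183 mg/L

55.183 mg/L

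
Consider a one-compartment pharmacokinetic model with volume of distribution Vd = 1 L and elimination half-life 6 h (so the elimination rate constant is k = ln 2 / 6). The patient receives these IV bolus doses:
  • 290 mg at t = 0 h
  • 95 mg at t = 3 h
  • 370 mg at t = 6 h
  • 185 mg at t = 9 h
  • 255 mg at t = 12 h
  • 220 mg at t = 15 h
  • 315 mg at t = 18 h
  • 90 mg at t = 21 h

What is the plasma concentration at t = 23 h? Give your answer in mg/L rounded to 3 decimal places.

k = ln 2 / 6 = 0.11552 per h
Dose 1 (290 mg at t=0 h): 290·exp(−0.11552·23) = 20.345 mg/L
Dose 2 (95 mg at t=3 h): 95·exp(−0.11552·20) = 9.425 mg/L
Dose 3 (370 mg at t=6 h): 370·exp(−0.11552·17) = 51.914 mg/L
Dose 4 (185 mg at t=9 h): 185·exp(−0.11552·14) = 36.709 mg/L
Dose 5 (255 mg at t=12 h): 255·exp(−0.11552·11) = 71.557 mg/L
Dose 6 (220 mg at t=15 h): 220·exp(−0.11552·8) = 87.307 mg/L
Dose 7 (315 mg at t=18 h): 315·exp(−0.11552·5) = 176.788 mg/L
Dose 8 (90 mg at t=21 h): 90·exp(−0.11552·2) = 71.433 mg/L
C(23) = 20.345 + 9.425 + 51.914 + 36.709 + 71.557 + 87.307 + 176.788 + 71.433 = 525.477 mg/L

525.477 mg/L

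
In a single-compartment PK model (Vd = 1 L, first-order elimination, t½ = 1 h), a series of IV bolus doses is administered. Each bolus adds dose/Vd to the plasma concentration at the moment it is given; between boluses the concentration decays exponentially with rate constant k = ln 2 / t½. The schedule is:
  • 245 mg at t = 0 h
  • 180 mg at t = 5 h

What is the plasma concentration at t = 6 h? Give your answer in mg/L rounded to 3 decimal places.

k = ln 2 / 1 = 0.69315 per h
Dose 1 (245 mg at t=0 h): 245·exp(−0.69315·6) = 3.828 mg/L
Dose 2 (180 mg at t=5 h): 180·exp(−0.69315·1) = 90.000 mg/L
C(6) = 3.828 + 90.000 = 93.828 mg/L

93.828 mg/L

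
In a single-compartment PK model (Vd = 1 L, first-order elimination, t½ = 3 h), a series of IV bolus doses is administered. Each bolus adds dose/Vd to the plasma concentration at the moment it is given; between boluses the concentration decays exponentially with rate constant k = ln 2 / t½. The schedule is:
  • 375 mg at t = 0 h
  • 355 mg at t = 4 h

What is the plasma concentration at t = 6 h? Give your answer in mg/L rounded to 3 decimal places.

317.386 mg/L

k = ln 2 / 3 = 0.23105 per h
Dose 1 (375 mg at t=0 h): 375·exp(−0.23105·6) = 93.750 mg/L
Dose 2 (355 mg at t=4 h): 355·exp(−0.23105·2) = 223.636 mg/L
C(6) = 93.750 + 223.636 = 317.386 mg/L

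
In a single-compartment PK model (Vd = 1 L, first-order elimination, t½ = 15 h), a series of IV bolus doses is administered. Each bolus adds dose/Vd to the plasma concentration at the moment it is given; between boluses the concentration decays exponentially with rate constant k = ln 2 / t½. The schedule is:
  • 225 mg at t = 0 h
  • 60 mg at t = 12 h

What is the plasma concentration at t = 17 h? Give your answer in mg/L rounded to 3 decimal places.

k = ln 2 / 15 = 0.04621 per h
Dose 1 (225 mg at t=0 h): 225·exp(−0.04621·17) = 102.569 mg/L
Dose 2 (60 mg at t=12 h): 60·exp(−0.04621·5) = 47.622 mg/L
C(17) = 102.569 + 47.622 = 150.191 mg/L

150.191 mg/L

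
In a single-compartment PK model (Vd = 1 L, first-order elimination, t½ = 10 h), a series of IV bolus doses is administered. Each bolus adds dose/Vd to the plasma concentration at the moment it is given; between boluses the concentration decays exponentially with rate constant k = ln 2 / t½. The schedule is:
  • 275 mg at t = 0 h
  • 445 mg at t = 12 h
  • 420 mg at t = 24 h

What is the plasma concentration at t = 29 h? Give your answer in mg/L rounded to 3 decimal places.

k = ln 2 / 10 = 0.06931 per h
Dose 1 (275 mg at t=0 h): 275·exp(−0.06931·29) = 36.842 mg/L
Dose 2 (445 mg at t=12 h): 445·exp(−0.06931·17) = 136.965 mg/L
Dose 3 (420 mg at t=24 h): 420·exp(−0.06931·5) = 296.985 mg/L
C(29) = 36.842 + 136.965 + 296.985 = 470.792 mg/L

470.792 mg/L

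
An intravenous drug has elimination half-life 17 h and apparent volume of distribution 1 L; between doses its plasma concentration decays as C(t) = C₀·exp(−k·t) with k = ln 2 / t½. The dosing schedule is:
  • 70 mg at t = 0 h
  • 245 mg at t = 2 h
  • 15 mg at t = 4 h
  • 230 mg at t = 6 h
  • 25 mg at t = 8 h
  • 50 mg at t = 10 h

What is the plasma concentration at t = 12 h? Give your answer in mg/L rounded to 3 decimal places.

464.112 mg/L

k = ln 2 / 17 = 0.04077 per h
Dose 1 (70 mg at t=0 h): 70·exp(−0.04077·12) = 42.915 mg/L
Dose 2 (245 mg at t=2 h): 245·exp(−0.04077·10) = 162.963 mg/L
Dose 3 (15 mg at t=4 h): 15·exp(−0.04077·8) = 10.825 mg/L
Dose 4 (230 mg at t=6 h): 230·exp(−0.04077·6) = 180.087 mg/L
Dose 5 (25 mg at t=8 h): 25·exp(−0.04077·4) = 21.238 mg/L
Dose 6 (50 mg at t=10 h): 50·exp(−0.04077·2) = 46.084 mg/L
C(12) = 42.915 + 162.963 + 10.825 + 180.087 + 21.238 + 46.084 = 464.112 mg/L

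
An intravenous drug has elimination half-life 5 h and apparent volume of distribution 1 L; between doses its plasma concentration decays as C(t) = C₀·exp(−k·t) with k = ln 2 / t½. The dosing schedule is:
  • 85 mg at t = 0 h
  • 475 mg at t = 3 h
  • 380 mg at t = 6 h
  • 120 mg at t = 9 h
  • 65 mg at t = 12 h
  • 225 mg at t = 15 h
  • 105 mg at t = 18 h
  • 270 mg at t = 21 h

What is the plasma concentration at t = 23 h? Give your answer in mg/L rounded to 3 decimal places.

k = ln 2 / 5 = 0.13863 per h
Dose 1 (85 mg at t=0 h): 85·exp(−0.13863·23) = 3.505 mg/L
Dose 2 (475 mg at t=3 h): 475·exp(−0.13863·20) = 29.688 mg/L
Dose 3 (380 mg at t=6 h): 380·exp(−0.13863·17) = 35.998 mg/L
Dose 4 (120 mg at t=9 h): 120·exp(−0.13863·14) = 17.230 mg/L
Dose 5 (65 mg at t=12 h): 65·exp(−0.13863·11) = 14.146 mg/L
Dose 6 (225 mg at t=15 h): 225·exp(−0.13863·8) = 74.222 mg/L
Dose 7 (105 mg at t=18 h): 105·exp(−0.13863·5) = 52.500 mg/L
Dose 8 (270 mg at t=21 h): 270·exp(−0.13863·2) = 204.622 mg/L
C(23) = 3.505 + 29.688 + 35.998 + 17.230 + 14.146 + 74.222 + 52.500 + 204.622 = 431.912 mg/L

431.912 mg/L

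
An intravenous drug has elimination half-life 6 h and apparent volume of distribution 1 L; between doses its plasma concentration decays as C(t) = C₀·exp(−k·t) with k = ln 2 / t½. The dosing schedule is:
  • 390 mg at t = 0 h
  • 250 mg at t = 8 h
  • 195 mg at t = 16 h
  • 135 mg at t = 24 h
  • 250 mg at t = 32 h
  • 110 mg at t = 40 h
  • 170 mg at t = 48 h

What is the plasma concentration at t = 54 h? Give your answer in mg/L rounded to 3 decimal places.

k = ln 2 / 6 = 0.11552 per h
Dose 1 (390 mg at t=0 h): 390·exp(−0.11552·54) = 0.762 mg/L
Dose 2 (250 mg at t=8 h): 250·exp(−0.11552·46) = 1.230 mg/L
Dose 3 (195 mg at t=16 h): 195·exp(−0.11552·38) = 2.418 mg/L
Dose 4 (135 mg at t=24 h): 135·exp(−0.11552·30) = 4.219 mg/L
Dose 5 (250 mg at t=32 h): 250·exp(−0.11552·22) = 19.686 mg/L
Dose 6 (110 mg at t=40 h): 110·exp(−0.11552·14) = 21.827 mg/L
Dose 7 (170 mg at t=48 h): 170·exp(−0.11552·6) = 85.000 mg/L
C(54) = 0.762 + 1.230 + 2.418 + 4.219 + 19.686 + 21.827 + 85.000 = 135.142 mg/L

135.142 mg/L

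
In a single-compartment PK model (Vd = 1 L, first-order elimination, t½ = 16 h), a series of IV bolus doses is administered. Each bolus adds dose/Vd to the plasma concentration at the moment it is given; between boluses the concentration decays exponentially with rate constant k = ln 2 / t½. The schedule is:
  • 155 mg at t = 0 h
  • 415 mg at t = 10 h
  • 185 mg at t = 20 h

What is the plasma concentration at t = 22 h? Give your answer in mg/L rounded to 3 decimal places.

k = ln 2 / 16 = 0.04332 per h
Dose 1 (155 mg at t=0 h): 155·exp(−0.04332·22) = 59.761 mg/L
Dose 2 (415 mg at t=10 h): 415·exp(−0.04332·12) = 246.760 mg/L
Dose 3 (185 mg at t=20 h): 185·exp(−0.04332·2) = 169.646 mg/L
C(22) = 59.761 + 246.760 + 169.646 = 476.167 mg/L

476.167 mg/L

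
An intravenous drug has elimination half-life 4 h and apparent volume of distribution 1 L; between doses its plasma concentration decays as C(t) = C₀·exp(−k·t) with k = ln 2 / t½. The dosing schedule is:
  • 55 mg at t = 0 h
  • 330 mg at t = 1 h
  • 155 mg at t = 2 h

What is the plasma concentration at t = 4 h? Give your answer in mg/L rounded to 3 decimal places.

k = ln 2 / 4 = 0.17329 per h
Dose 1 (55 mg at t=0 h): 55·exp(−0.17329·4) = 27.500 mg/L
Dose 2 (330 mg at t=1 h): 330·exp(−0.17329·3) = 196.219 mg/L
Dose 3 (155 mg at t=2 h): 155·exp(−0.17329·2) = 109.602 mg/L
C(4) = 27.500 + 196.219 + 109.602 = 333.321 mg/L

333.321 mg/L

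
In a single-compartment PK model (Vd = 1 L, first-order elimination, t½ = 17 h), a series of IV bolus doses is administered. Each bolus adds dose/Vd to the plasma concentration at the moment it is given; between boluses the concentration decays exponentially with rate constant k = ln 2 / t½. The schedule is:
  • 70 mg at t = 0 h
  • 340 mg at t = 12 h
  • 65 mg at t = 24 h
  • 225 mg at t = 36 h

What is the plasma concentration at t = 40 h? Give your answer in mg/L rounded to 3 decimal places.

k = ln 2 / 17 = 0.04077 per h
Dose 1 (70 mg at t=0 h): 70·exp(−0.04077·40) = 13.702 mg/L
Dose 2 (340 mg at t=12 h): 340·exp(−0.04077·28) = 108.559 mg/L
Dose 3 (65 mg at t=24 h): 65·exp(−0.04077·16) = 33.853 mg/L
Dose 4 (225 mg at t=36 h): 225·exp(−0.04077·4) = 191.140 mg/L
C(40) = 13.702 + 108.559 + 33.853 + 191.140 = 347.254 mg/L

347.254 mg/L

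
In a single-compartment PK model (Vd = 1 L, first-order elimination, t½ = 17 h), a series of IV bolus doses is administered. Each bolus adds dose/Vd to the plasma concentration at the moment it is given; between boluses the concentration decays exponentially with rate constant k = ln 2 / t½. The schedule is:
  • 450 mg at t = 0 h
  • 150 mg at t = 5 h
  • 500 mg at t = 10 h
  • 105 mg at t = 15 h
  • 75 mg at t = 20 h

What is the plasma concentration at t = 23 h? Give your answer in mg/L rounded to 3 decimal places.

k = ln 2 / 17 = 0.04077 per h
Dose 1 (450 mg at t=0 h): 450·exp(−0.04077·23) = 176.172 mg/L
Dose 2 (150 mg at t=5 h): 150·exp(−0.04077·18) = 72.004 mg/L
Dose 3 (500 mg at t=10 h): 500·exp(−0.04077·13) = 294.287 mg/L
Dose 4 (105 mg at t=15 h): 105·exp(−0.04077·8) = 75.775 mg/L
Dose 5 (75 mg at t=20 h): 75·exp(−0.04077·3) = 66.365 mg/L
C(23) = 176.172 + 72.004 + 294.287 + 75.775 + 66.365 = 684.602 mg/L

684.602 mg/L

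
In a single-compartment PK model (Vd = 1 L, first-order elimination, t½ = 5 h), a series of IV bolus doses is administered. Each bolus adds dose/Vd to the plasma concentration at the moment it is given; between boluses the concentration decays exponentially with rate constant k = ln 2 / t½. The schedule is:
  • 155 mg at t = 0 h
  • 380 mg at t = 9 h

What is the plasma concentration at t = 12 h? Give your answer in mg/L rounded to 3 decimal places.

280.074 mg/L

k = ln 2 / 5 = 0.13863 per h
Dose 1 (155 mg at t=0 h): 155·exp(−0.13863·12) = 29.367 mg/L
Dose 2 (380 mg at t=9 h): 380·exp(−0.13863·3) = 250.707 mg/L
C(12) = 29.367 + 250.707 = 280.074 mg/L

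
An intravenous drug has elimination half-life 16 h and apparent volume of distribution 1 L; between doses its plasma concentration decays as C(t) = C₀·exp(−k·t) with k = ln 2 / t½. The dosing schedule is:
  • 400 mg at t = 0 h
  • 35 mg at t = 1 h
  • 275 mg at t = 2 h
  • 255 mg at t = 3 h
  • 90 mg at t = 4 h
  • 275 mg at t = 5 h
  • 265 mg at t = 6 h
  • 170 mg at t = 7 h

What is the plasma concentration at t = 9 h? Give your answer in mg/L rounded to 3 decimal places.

1387.608 mg/L

k = ln 2 / 16 = 0.04332 per h
Dose 1 (400 mg at t=0 h): 400·exp(−0.04332·9) = 270.851 mg/L
Dose 2 (35 mg at t=1 h): 35·exp(−0.04332·8) = 24.749 mg/L
Dose 3 (275 mg at t=2 h): 275·exp(−0.04332·7) = 203.064 mg/L
Dose 4 (255 mg at t=3 h): 255·exp(−0.04332·6) = 196.632 mg/L
Dose 5 (90 mg at t=4 h): 90·exp(−0.04332·5) = 72.472 mg/L
Dose 6 (275 mg at t=5 h): 275·exp(−0.04332·4) = 231.247 mg/L
Dose 7 (265 mg at t=6 h): 265·exp(−0.04332·3) = 232.703 mg/L
Dose 8 (170 mg at t=7 h): 170·exp(−0.04332·2) = 155.891 mg/L
C(9) = 270.851 + 24.749 + 203.064 + 196.632 + 72.472 + 231.247 + 232.703 + 155.891 = 1387.608 mg/L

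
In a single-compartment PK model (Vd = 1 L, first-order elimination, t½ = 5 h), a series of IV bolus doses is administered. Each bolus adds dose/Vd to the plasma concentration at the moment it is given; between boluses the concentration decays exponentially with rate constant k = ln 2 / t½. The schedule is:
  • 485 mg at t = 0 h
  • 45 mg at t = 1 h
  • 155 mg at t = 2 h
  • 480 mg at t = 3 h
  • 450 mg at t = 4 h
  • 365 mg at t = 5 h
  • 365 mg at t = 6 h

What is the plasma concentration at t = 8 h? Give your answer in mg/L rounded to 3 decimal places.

k = ln 2 / 5 = 0.13863 per h
Dose 1 (485 mg at t=0 h): 485·exp(−0.13863·8) = 159.990 mg/L
Dose 2 (45 mg at t=1 h): 45·exp(−0.13863·7) = 17.052 mg/L
Dose 3 (155 mg at t=2 h): 155·exp(−0.13863·6) = 67.468 mg/L
Dose 4 (480 mg at t=3 h): 480·exp(−0.13863·5) = 240.000 mg/L
Dose 5 (450 mg at t=4 h): 450·exp(−0.13863·4) = 258.457 mg/L
Dose 6 (365 mg at t=5 h): 365·exp(−0.13863·3) = 240.810 mg/L
Dose 7 (365 mg at t=6 h): 365·exp(−0.13863·2) = 276.618 mg/L
C(8) = 159.990 + 17.052 + 67.468 + 240.000 + 258.457 + 240.810 + 276.618 = 1260.395 mg/L

1260.395 mg/L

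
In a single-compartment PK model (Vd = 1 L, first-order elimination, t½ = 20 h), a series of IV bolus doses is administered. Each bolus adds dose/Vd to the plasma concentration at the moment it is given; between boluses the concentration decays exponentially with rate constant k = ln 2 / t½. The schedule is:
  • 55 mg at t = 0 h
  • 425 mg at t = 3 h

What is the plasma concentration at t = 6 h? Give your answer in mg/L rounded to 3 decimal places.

k = ln 2 / 20 = 0.03466 per h
Dose 1 (55 mg at t=0 h): 55·exp(−0.03466·6) = 44.674 mg/L
Dose 2 (425 mg at t=3 h): 425·exp(−0.03466·3) = 383.031 mg/L
C(6) = 44.674 + 383.031 = 427.705 mg/L

427.705 mg/L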